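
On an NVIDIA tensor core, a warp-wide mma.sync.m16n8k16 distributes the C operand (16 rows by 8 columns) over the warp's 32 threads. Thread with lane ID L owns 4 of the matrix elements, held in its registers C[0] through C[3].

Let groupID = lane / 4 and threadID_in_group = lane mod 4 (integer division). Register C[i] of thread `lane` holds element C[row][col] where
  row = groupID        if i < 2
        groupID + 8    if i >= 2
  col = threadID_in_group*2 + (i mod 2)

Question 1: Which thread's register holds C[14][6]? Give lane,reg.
27,2

r=14->g=6,rb=1  c=6->t=3,b0=0
L=6*4+3=27  i=1*2+0=2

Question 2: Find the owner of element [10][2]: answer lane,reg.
9,2

r=10⇒gr=2,Rb=1  c=2⇒th=1,odd=0
L=2*4+1=9  i=1*2+0=2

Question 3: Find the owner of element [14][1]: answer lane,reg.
24,3

r=14→G=6,rhi=1  c=1→T=0,p=1
L=6*4+0=24  i=1*2+1=3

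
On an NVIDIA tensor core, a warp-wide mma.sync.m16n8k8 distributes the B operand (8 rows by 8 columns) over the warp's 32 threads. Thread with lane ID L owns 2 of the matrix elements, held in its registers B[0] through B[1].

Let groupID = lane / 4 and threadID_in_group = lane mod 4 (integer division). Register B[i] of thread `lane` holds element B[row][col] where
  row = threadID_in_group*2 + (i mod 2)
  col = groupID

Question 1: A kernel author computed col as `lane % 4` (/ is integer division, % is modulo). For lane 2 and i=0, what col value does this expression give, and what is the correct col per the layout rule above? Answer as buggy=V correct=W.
buggy=2 correct=0

`lane % 4`[2,0]⇒2
lane 2⇒2/4=0, 2 mod 4=2
i=0  r:2·2+0⇒4  c:0
col: 2 vs 0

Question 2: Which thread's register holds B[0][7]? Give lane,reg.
28,0

c=7->g=7  r=0->t=0,b0=0
L=7*4+0=28  i=0=0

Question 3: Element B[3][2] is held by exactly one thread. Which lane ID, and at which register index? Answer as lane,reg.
c=2⇒gr=2  r=3⇒th=1,odd=1
L=2*4+1=9  i=1=1

9,1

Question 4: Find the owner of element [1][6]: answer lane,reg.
24,1

c=6⇒gr=6  r=1⇒th=0,odd=1
L=6*4+0=24  i=1=1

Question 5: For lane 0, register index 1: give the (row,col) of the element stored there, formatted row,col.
lane 0→0/4=0, 0 mod 4=0
i=1  r:2·0+1→1  c:0

1,0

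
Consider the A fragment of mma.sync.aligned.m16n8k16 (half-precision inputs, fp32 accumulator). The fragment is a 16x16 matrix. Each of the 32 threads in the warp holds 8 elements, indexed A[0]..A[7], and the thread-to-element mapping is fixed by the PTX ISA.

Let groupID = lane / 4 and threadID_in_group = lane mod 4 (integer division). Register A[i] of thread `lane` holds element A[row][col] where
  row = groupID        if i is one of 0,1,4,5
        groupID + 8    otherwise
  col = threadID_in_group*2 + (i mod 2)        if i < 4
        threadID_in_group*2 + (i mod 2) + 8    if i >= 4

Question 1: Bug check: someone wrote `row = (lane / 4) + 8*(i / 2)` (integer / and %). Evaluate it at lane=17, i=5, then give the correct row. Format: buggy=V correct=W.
buggy=20 correct=4

`(lane / 4) + 8*(i / 2)`[17,5]->20
lane 17->17/4=4, 17 mod 4=1
i=5  r:4+0->4  c:2·1+1+8->11
row: 20 vs 4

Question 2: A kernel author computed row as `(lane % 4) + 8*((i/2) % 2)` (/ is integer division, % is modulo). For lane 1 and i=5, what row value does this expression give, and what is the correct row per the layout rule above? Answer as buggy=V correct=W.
buggy=1 correct=0

`(lane % 4) + 8*((i/2) % 2)`[1,5]->1
1: g=0,t=1
[5] (0+0,1*2+1+8) = (0,11)
row: 1 vs 0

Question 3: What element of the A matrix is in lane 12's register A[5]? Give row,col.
lane 12: G=3 (12/4), T=0 (12%4)
i=5: r=3+0=3, c=0*2+1+8=9

3,9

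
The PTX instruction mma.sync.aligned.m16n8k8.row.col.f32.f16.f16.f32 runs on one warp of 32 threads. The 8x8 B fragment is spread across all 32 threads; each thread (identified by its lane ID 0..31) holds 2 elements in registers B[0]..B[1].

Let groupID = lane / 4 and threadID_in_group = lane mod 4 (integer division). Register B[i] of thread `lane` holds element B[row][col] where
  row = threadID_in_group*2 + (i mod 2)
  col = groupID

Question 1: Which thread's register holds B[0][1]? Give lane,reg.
c:1=>grp=1  r:0=>tig=0,lo=0
L=1*4+0=4  i=0=0

4,0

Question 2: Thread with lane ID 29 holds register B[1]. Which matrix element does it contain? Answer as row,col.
3,7

L=29->g=29>>2=7, t=29&3=1
[1]->row 1·2+1=3  col g=7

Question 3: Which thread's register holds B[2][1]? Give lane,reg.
c=1->g=1  r=2->t=1,b0=0
L=1*4+1=5  i=0=0

5,0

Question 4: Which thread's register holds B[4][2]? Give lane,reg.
c=2⇒gr=2  r=4⇒th=2,odd=0
L=2*4+2=10  i=0=0

10,0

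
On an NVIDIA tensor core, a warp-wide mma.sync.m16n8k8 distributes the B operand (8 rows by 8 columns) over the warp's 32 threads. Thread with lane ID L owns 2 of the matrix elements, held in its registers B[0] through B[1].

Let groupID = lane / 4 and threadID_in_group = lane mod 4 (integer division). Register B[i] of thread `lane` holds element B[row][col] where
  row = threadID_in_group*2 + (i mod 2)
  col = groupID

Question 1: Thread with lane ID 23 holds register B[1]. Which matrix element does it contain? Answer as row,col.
L=23⇒gr=23>>2=5, th=23&3=3
[1]⇒row 3·2+1=7  col gr=5

7,5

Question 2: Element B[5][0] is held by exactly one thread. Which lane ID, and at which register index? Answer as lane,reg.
2,1

c=0->g=0  r=5->t=2,b0=1
L=0*4+2=2  i=1=1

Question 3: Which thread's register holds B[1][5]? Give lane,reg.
20,1

c:5=>grp=5  r:1=>tig=0,lo=1
L=5*4+0=20  i=1=1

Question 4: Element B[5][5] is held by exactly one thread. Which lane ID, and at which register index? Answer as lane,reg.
c=5→G=5  r=5→T=2,p=1
L=5*4+2=22  i=1=1

22,1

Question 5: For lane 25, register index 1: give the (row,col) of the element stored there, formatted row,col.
L=25->gid=25>>2=6, tid=25&3=1
[1]->row 1·2+1=3  col gid=6

3,6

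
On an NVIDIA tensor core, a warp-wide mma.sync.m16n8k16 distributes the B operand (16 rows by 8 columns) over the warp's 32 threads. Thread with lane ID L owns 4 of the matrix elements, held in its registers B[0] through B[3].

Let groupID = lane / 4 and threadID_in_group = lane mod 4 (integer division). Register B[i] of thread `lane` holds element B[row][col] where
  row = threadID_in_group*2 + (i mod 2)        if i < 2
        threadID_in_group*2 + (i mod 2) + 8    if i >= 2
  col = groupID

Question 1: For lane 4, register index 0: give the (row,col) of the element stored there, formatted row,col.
lane 4: g=1 (4/4), t=0 (4%4)
i=0: r=0*2+0+0=0, c=g=1

0,1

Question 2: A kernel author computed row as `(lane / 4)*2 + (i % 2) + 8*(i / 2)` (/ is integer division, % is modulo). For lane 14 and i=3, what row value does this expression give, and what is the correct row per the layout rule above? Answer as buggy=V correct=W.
buggy=15 correct=13

`(lane / 4)*2 + (i % 2) + 8*(i / 2)`[14,3]→15
lane 14→14/4=3, 14 mod 4=2
i=3  r:2·2+1+8→13  c:3
row: 15 vs 13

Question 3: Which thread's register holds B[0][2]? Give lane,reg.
8,0

c=2->g=2  r=0->rb=0,t=0,b0=0
L=2*4+0=8  i=0*2+0=0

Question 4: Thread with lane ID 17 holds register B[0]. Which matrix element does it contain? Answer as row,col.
lane 17: grp=4 (17/4), tig=1 (17%4)
i=0: r=1*2+0+0=2, c=grp=4

2,4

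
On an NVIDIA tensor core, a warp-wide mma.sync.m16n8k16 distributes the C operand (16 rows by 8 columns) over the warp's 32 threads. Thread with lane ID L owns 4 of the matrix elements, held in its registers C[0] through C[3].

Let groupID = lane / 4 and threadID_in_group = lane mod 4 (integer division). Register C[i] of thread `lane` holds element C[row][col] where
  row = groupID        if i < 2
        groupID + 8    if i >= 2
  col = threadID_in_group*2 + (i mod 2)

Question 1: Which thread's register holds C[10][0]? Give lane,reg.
8,2

r=10→G=2,rhi=1  c=0→T=0,p=0
L=2*4+0=8  i=1*2+0=2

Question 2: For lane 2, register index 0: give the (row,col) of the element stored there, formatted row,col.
0,4

lane 2: g=0 (2/4), t=2 (2%4)
i=0: r=0+0=0, c=2*2+0=4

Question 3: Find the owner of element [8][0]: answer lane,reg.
0,2

r=8→G=0,rhi=1  c=0→T=0,p=0
L=0*4+0=0  i=1*2+0=2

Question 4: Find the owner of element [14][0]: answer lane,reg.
r=14→G=6,rhi=1  c=0→T=0,p=0
L=6*4+0=24  i=1*2+0=2

24,2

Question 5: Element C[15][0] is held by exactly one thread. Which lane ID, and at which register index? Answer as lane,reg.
r=15->g=7,rb=1  c=0->t=0,b0=0
L=7*4+0=28  i=1*2+0=2

28,2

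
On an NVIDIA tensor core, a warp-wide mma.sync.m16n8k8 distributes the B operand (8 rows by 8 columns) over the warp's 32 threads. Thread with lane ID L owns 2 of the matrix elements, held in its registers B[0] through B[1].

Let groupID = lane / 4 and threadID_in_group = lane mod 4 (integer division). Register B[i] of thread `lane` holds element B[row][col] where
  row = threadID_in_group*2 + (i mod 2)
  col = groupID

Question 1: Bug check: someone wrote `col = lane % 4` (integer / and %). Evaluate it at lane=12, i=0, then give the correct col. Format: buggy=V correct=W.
buggy=0 correct=3

`lane % 4`[12,0]⇒0
L=12⇒gr=12>>2=3, th=12&3=0
[0]⇒row 0·2+0=0  col gr=3
col: 0 vs 3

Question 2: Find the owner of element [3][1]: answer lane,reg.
5,1

c: 1->gid=1  r: 3->tid=1,i&1=1
L=1*4+1=5  i=1=1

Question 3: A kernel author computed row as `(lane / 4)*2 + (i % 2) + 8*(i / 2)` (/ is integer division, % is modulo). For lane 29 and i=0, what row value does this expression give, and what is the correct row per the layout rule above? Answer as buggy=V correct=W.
buggy=14 correct=2

`(lane / 4)*2 + (i % 2) + 8*(i / 2)`[29,0]->14
lane 29: g=7 (29/4), t=1 (29%4)
i=0: r=1*2+0=2, c=g=7
row: 14 vs 2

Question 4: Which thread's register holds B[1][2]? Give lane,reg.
c: 2->gid=2  r: 1->tid=0,i&1=1
L=2*4+0=8  i=1=1

8,1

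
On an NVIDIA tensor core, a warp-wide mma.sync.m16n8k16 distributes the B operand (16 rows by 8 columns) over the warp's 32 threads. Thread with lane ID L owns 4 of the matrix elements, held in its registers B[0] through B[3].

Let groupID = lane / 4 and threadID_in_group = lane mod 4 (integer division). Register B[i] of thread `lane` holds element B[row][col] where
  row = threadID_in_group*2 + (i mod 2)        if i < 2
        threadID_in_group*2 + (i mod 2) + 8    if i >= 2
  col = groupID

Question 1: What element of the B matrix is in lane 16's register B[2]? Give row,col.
lane 16->16/4=4, 16 mod 4=0
i=2  r:2·0+0+8->8  c:4

8,4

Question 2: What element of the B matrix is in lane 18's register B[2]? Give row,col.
18: gid=4,tid=2
[2] (2*2+0+8,4) = (12,4)

12,4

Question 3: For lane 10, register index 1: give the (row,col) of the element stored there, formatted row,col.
5,2

lane 10: grp=2 (10/4), tig=2 (10%4)
i=1: r=2*2+1+0=5, c=grp=2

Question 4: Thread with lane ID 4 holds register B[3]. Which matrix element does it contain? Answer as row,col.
L=4->g=4>>2=1, t=4&3=0
[3]->row 0·2+1+8=9  col g=1

9,1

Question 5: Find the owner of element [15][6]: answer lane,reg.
c=6→G=6  r=15→rhi=1,T=3,p=1
L=6*4+3=27  i=1*2+1=3

27,3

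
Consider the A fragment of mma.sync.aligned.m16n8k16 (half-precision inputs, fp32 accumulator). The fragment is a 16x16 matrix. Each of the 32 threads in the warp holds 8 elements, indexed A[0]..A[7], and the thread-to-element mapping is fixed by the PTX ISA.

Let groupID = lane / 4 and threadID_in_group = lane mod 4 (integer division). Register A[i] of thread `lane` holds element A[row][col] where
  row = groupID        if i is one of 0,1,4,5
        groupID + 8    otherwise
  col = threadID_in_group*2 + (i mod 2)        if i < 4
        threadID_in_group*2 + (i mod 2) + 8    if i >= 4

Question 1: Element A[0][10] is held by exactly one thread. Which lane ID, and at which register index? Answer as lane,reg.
r=0→G=0,rhi=0  c=10→chi=1,T=1,p=0
L=0*4+1=1  i=1*4+0*2+0=4

1,4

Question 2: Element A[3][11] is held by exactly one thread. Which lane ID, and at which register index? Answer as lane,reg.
r:3=>grp=3,rB=0  c:11=>cB=1,tig=1,lo=1
L=3*4+1=13  i=1*4+0*2+1=5

13,5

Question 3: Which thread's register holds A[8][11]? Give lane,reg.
r:8=>grp=0,rB=1  c:11=>cB=1,tig=1,lo=1
L=0*4+1=1  i=1*4+1*2+1=7

1,7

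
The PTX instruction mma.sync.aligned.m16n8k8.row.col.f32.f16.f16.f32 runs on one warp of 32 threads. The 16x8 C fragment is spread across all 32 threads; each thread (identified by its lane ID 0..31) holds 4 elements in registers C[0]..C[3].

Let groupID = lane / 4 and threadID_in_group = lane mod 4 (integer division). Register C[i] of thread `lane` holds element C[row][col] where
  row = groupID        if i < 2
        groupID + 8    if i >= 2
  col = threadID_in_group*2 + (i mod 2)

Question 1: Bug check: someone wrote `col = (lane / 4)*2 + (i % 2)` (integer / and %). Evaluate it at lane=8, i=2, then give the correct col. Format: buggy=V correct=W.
`(lane / 4)*2 + (i % 2)`[8,2]⇒4
lane 8: gr=2 (8/4), th=0 (8%4)
i=2: r=2+8=10, c=0*2+0=0
col: 4 vs 0

buggy=4 correct=0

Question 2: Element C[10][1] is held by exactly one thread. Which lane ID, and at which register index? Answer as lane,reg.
8,3

r=10→G=2,rhi=1  c=1→T=0,p=1
L=2*4+0=8  i=1*2+1=3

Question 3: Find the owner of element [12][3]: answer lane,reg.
17,3

r:12=>grp=4,rB=1  c:3=>tig=1,lo=1
L=4*4+1=17  i=1*2+1=3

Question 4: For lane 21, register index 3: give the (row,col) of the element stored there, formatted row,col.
13,3

lane 21→21/4=5, 21 mod 4=1
i=3  r:5+8→13  c:2·1+1→3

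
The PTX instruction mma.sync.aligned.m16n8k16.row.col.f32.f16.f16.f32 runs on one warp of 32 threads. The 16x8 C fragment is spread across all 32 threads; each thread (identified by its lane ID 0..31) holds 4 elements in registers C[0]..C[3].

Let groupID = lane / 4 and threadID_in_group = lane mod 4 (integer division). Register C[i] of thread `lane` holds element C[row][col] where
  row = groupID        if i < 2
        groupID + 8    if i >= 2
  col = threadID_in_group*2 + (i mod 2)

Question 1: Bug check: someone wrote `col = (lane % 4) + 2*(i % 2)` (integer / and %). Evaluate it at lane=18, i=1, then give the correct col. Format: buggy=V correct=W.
`(lane % 4) + 2*(i % 2)`[18,1]⇒4
18: gr=4,th=2
[1] (4+0,2*2+1) = (4,5)
col: 4 vs 5

buggy=4 correct=5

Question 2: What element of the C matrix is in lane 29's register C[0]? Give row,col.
7,2

L=29->gid=29>>2=7, tid=29&3=1
[0]->row 7+0=7  col 1·2+0=2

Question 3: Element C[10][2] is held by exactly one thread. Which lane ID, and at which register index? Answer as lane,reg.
r=10→G=2,rhi=1  c=2→T=1,p=0
L=2*4+1=9  i=1*2+0=2

9,2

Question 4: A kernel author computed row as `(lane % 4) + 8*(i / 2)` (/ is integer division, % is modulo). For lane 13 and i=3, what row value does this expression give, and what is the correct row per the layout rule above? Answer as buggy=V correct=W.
`(lane % 4) + 8*(i / 2)`[13,3]=>9
lane 13: grp=3 (13/4), tig=1 (13%4)
i=3: r=3+8=11, c=1*2+1=3
row: 9 vs 11

buggy=9 correct=11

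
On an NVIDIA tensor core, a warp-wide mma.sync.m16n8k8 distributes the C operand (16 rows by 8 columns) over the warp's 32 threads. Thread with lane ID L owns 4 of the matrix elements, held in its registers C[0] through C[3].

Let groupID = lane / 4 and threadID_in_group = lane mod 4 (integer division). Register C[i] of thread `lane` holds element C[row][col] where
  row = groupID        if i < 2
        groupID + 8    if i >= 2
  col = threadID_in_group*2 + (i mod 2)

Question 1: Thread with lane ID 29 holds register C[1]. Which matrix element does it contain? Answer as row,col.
29: grp=7,tig=1
[1] (7+0,1*2+1) = (7,3)

7,3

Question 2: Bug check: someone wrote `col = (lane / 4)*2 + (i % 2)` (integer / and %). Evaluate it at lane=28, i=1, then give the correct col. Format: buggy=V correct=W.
`(lane / 4)*2 + (i % 2)`[28,1]→15
lane 28: G=7 (28/4), T=0 (28%4)
i=1: r=7+0=7, c=0*2+1=1
col: 15 vs 1

buggy=15 correct=1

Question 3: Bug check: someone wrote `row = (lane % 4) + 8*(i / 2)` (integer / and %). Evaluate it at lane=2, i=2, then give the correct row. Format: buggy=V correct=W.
buggy=10 correct=8

`(lane % 4) + 8*(i / 2)`[2,2]⇒10
lane 2: gr=0 (2/4), th=2 (2%4)
i=2: r=0+8=8, c=2*2+0=4
row: 10 vs 8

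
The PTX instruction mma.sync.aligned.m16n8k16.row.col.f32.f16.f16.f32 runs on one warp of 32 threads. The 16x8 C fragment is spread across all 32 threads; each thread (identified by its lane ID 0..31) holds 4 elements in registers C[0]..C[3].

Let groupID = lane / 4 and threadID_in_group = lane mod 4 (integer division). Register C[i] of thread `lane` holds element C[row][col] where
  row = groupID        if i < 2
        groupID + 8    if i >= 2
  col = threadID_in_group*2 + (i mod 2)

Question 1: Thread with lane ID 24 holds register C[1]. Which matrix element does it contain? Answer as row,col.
lane 24: gid=6 (24/4), tid=0 (24%4)
i=1: r=6+0=6, c=0*2+1=1

6,1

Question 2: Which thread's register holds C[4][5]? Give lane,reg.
r:4=>grp=4,rB=0  c:5=>tig=2,lo=1
L=4*4+2=18  i=0*2+1=1

18,1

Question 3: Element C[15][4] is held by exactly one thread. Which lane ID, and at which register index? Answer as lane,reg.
r=15⇒gr=7,Rb=1  c=4⇒th=2,odd=0
L=7*4+2=30  i=1*2+0=2

30,2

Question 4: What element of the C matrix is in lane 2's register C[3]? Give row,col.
8,5

2: g=0,t=2
[3] (0+8,2*2+1) = (8,5)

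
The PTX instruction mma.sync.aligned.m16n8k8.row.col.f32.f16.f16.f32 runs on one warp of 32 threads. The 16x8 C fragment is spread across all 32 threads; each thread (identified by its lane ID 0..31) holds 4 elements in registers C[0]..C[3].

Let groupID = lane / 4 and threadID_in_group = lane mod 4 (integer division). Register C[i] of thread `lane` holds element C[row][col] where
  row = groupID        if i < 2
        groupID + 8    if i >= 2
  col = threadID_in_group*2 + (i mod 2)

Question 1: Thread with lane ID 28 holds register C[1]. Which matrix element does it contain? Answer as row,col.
L=28→G=28>>2=7, T=28&3=0
[1]→row 7+0=7  col 0·2+1=1

7,1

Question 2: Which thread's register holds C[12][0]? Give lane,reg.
16,2

r=12→G=4,rhi=1  c=0→T=0,p=0
L=4*4+0=16  i=1*2+0=2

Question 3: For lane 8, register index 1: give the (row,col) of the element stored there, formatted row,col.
2,1

8: grp=2,tig=0
[1] (2+0,0*2+1) = (2,1)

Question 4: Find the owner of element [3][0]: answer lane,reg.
12,0

r:3=>grp=3,rB=0  c:0=>tig=0,lo=0
L=3*4+0=12  i=0*2+0=0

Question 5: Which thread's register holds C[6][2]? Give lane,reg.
r=6→G=6,rhi=0  c=2→T=1,p=0
L=6*4+1=25  i=0*2+0=0

25,0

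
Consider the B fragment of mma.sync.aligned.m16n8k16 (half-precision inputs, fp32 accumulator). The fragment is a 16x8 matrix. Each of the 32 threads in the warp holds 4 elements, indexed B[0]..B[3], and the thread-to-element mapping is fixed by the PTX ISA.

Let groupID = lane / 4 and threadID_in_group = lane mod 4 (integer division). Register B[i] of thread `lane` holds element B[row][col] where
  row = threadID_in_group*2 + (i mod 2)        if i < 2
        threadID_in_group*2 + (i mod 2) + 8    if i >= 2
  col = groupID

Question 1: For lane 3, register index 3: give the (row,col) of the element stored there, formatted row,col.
3: grp=0,tig=3
[3] (3*2+1+8,0) = (15,0)

15,0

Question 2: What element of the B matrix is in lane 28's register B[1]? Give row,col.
L=28→G=28>>2=7, T=28&3=0
[1]→row 0·2+1+0=1  col G=7

1,7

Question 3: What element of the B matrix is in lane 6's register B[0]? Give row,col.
lane 6: G=1 (6/4), T=2 (6%4)
i=0: r=2*2+0+0=4, c=G=1

4,1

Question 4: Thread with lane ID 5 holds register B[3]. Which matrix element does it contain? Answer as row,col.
11,1

5: gr=1,th=1
[3] (1*2+1+8,1) = (11,1)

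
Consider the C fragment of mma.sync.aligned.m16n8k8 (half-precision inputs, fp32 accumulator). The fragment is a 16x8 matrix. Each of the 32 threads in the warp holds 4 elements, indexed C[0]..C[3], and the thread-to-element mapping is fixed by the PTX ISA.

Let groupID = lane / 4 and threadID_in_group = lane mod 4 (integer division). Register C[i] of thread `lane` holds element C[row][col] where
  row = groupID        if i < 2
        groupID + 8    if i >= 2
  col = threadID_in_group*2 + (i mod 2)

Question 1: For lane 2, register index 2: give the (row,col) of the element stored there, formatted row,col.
8,4

lane 2: grp=0 (2/4), tig=2 (2%4)
i=2: r=0+8=8, c=2*2+0=4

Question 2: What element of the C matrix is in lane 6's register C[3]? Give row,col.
lane 6: gid=1 (6/4), tid=2 (6%4)
i=3: r=1+8=9, c=2*2+1=5

9,5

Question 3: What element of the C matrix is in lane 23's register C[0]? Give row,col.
5,6

lane 23: grp=5 (23/4), tig=3 (23%4)
i=0: r=5+0=5, c=3*2+0=6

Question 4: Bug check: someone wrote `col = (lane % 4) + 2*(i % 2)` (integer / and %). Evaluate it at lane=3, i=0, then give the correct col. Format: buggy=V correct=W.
buggy=3 correct=6

`(lane % 4) + 2*(i % 2)`[3,0]=>3
L=3=>grp=3>>2=0, tig=3&3=3
[0]=>row 0+0=0  col 3·2+0=6
col: 3 vs 6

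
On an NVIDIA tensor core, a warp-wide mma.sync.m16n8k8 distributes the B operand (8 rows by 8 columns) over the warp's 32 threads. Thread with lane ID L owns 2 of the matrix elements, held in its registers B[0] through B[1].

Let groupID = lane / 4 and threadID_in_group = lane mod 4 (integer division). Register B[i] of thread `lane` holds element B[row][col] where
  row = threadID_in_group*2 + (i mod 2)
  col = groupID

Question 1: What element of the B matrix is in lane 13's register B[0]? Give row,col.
L=13=>grp=13>>2=3, tig=13&3=1
[0]=>row 1·2+0=2  col grp=3

2,3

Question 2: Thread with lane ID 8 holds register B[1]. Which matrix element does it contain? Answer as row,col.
1,2

8: gr=2,th=0
[1] (0*2+1,2) = (1,2)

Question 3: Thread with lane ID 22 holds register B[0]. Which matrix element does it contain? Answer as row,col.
22: gr=5,th=2
[0] (2*2+0,5) = (4,5)

4,5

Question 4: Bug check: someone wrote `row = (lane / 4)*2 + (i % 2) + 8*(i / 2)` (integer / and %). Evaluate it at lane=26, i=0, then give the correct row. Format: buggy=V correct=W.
buggy=12 correct=4

`(lane / 4)*2 + (i % 2) + 8*(i / 2)`[26,0]=>12
26: grp=6,tig=2
[0] (2*2+0,6) = (4,6)
row: 12 vs 4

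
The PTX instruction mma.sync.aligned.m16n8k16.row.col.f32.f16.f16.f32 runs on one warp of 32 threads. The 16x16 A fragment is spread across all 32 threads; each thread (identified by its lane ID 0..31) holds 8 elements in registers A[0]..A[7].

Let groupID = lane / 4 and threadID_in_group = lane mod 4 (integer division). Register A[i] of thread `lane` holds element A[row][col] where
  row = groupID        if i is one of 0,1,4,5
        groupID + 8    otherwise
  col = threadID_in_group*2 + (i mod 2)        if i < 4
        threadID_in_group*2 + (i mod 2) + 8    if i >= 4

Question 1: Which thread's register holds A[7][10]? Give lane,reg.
29,4

r=7→G=7,rhi=0  c=10→chi=1,T=1,p=0
L=7*4+1=29  i=1*4+0*2+0=4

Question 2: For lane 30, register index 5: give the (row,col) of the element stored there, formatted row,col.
lane 30: gid=7 (30/4), tid=2 (30%4)
i=5: r=7+0=7, c=2*2+1+8=13

7,13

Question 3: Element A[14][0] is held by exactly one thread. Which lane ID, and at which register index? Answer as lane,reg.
r=14→G=6,rhi=1  c=0→chi=0,T=0,p=0
L=6*4+0=24  i=0*4+1*2+0=2

24,2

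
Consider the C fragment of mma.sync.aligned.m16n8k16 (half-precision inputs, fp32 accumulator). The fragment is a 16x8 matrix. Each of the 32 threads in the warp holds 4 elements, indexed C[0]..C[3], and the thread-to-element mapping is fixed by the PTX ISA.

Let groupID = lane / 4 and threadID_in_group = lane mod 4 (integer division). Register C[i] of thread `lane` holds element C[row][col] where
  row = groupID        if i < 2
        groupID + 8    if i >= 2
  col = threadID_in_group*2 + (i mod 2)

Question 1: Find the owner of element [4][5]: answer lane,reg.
18,1

r=4⇒gr=4,Rb=0  c=5⇒th=2,odd=1
L=4*4+2=18  i=0*2+1=1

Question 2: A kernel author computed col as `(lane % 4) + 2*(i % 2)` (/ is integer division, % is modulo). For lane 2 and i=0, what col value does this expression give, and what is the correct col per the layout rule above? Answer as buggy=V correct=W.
`(lane % 4) + 2*(i % 2)`[2,0]→2
lane 2: G=0 (2/4), T=2 (2%4)
i=0: r=0+0=0, c=2*2+0=4
col: 2 vs 4

buggy=2 correct=4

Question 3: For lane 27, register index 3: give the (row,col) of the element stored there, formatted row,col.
14,7

lane 27: gid=6 (27/4), tid=3 (27%4)
i=3: r=6+8=14, c=3*2+1=7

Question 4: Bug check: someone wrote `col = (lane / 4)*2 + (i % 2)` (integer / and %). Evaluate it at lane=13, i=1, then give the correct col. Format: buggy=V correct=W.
`(lane / 4)*2 + (i % 2)`[13,1]->7
L=13->g=13>>2=3, t=13&3=1
[1]->row 3+0=3  col 1·2+1=3
col: 7 vs 3

buggy=7 correct=3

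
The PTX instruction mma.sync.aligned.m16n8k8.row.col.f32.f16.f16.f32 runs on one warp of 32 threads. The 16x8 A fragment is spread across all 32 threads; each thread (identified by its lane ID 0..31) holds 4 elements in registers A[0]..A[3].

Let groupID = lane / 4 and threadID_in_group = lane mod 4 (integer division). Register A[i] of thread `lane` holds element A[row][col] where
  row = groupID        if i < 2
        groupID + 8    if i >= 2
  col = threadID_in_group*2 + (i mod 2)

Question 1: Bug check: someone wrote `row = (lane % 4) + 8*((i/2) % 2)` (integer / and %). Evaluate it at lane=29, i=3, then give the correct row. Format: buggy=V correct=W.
buggy=9 correct=15

`(lane % 4) + 8*((i/2) % 2)`[29,3]=>9
L=29=>grp=29>>2=7, tig=29&3=1
[3]=>row 7+8=15  col 1·2+1=3
row: 9 vs 15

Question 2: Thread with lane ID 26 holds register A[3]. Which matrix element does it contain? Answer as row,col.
14,5

lane 26: gid=6 (26/4), tid=2 (26%4)
i=3: r=6+8=14, c=2*2+1=5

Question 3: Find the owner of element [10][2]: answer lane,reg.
9,2

r:10=>grp=2,rB=1  c:2=>tig=1,lo=0
L=2*4+1=9  i=1*2+0=2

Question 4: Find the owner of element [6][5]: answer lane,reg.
26,1

r=6→G=6,rhi=0  c=5→T=2,p=1
L=6*4+2=26  i=0*2+1=1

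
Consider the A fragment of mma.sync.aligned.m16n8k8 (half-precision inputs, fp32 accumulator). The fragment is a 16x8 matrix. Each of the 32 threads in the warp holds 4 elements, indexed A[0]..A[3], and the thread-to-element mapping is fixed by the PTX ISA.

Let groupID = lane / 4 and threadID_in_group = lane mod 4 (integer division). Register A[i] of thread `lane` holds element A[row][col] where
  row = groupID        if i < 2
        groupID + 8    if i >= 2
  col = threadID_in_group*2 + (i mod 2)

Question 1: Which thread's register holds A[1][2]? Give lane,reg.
5,0

r:1=>grp=1,rB=0  c:2=>tig=1,lo=0
L=1*4+1=5  i=0*2+0=0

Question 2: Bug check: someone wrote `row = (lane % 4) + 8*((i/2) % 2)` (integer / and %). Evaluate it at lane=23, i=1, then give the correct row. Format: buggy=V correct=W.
`(lane % 4) + 8*((i/2) % 2)`[23,1]=>3
23: grp=5,tig=3
[1] (5+0,3*2+1) = (5,7)
row: 3 vs 5

buggy=3 correct=5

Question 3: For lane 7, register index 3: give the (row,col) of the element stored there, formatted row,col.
9,7

lane 7: grp=1 (7/4), tig=3 (7%4)
i=3: r=1+8=9, c=3*2+1=7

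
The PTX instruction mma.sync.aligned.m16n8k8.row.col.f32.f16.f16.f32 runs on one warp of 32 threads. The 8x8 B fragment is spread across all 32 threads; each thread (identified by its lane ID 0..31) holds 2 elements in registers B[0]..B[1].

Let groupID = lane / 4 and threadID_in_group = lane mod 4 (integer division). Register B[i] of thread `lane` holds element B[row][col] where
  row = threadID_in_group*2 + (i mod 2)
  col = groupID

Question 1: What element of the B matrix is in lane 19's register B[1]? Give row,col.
7,4

lane 19: gid=4 (19/4), tid=3 (19%4)
i=1: r=3*2+1=7, c=gid=4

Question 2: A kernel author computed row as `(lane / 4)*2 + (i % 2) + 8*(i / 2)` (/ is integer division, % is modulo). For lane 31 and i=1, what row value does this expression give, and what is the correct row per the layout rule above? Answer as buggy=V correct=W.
`(lane / 4)*2 + (i % 2) + 8*(i / 2)`[31,1]→15
lane 31→31/4=7, 31 mod 4=3
i=1  r:2·3+1→7  c:7
row: 15 vs 7

buggy=15 correct=7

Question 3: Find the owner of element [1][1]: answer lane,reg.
4,1

c=1→G=1  r=1→T=0,p=1
L=1*4+0=4  i=1=1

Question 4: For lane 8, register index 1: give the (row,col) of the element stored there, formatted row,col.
1,2

lane 8->8/4=2, 8 mod 4=0
i=1  r:2·0+1->1  c:2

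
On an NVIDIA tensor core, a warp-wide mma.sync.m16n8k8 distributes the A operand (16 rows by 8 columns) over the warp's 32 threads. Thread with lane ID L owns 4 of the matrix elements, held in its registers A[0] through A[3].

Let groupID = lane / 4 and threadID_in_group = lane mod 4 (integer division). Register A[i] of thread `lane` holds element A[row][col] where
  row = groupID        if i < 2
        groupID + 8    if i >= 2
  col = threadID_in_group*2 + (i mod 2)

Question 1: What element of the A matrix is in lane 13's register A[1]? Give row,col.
3,3

L=13=>grp=13>>2=3, tig=13&3=1
[1]=>row 3+0=3  col 1·2+1=3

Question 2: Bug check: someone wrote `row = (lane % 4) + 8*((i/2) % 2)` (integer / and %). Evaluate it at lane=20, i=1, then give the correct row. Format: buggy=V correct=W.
`(lane % 4) + 8*((i/2) % 2)`[20,1]->0
20: g=5,t=0
[1] (5+0,0*2+1) = (5,1)
row: 0 vs 5

buggy=0 correct=5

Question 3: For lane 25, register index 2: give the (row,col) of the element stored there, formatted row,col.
25: G=6,T=1
[2] (6+8,1*2+0) = (14,2)

14,2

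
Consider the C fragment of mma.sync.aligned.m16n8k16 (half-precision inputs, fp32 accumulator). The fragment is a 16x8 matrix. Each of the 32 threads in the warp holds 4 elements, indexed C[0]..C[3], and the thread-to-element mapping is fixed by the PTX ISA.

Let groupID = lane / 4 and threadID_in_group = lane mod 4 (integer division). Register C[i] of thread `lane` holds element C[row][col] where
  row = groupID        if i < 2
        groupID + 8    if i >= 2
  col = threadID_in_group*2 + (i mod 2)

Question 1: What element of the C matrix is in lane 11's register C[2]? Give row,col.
11: gid=2,tid=3
[2] (2+8,3*2+0) = (10,6)

10,6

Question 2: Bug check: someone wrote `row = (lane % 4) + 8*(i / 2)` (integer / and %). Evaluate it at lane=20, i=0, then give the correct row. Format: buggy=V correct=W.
buggy=0 correct=5

`(lane % 4) + 8*(i / 2)`[20,0]->0
lane 20->20/4=5, 20 mod 4=0
i=0  r:5+0->5  c:2·0+0->0
row: 0 vs 5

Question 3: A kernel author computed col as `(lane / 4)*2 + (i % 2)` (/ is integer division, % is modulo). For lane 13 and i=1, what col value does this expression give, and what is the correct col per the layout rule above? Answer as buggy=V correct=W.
buggy=7 correct=3

`(lane / 4)*2 + (i % 2)`[13,1]⇒7
lane 13: gr=3 (13/4), th=1 (13%4)
i=1: r=3+0=3, c=1*2+1=3
col: 7 vs 3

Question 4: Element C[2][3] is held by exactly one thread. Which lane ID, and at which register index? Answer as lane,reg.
r: 2->gid=2,r8=0  c: 3->tid=1,i&1=1
L=2*4+1=9  i=0*2+1=1

9,1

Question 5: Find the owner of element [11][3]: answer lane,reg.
r=11->g=3,rb=1  c=3->t=1,b0=1
L=3*4+1=13  i=1*2+1=3

13,3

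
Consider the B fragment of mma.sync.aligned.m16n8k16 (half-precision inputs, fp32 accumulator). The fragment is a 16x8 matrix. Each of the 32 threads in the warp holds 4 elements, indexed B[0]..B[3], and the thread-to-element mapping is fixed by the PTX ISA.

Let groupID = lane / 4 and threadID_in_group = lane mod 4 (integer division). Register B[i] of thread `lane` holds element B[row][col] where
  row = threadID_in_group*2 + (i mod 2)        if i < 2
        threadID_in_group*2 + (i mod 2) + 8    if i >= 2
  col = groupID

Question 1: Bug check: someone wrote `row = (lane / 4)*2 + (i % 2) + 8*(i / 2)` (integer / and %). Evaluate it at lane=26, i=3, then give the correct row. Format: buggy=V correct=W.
buggy=21 correct=13

`(lane / 4)*2 + (i % 2) + 8*(i / 2)`[26,3]->21
L=26->g=26>>2=6, t=26&3=2
[3]->row 2·2+1+8=13  col g=6
row: 21 vs 13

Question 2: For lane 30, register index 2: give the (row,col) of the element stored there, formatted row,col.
12,7

L=30⇒gr=30>>2=7, th=30&3=2
[2]⇒row 2·2+0+8=12  col gr=7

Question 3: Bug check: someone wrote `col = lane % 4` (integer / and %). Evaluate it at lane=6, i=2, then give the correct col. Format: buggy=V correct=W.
buggy=2 correct=1

`lane % 4`[6,2]→2
6: G=1,T=2
[2] (2*2+0+8,1) = (12,1)
col: 2 vs 1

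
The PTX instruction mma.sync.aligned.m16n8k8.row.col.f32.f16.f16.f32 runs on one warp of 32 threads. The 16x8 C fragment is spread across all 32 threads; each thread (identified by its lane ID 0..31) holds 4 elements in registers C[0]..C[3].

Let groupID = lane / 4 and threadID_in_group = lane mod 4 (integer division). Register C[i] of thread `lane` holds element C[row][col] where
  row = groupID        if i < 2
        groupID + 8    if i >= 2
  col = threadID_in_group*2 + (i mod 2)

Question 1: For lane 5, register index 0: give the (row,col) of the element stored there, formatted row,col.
lane 5: gr=1 (5/4), th=1 (5%4)
i=0: r=1+0=1, c=1*2+0=2

1,2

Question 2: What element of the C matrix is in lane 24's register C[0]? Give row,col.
24: g=6,t=0
[0] (6+0,0*2+0) = (6,0)

6,0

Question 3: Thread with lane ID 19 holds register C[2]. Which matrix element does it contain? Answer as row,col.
lane 19->19/4=4, 19 mod 4=3
i=2  r:4+8->12  c:2·3+0->6

12,6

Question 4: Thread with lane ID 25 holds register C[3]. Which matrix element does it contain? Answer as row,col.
lane 25: g=6 (25/4), t=1 (25%4)
i=3: r=6+8=14, c=1*2+1=3

14,3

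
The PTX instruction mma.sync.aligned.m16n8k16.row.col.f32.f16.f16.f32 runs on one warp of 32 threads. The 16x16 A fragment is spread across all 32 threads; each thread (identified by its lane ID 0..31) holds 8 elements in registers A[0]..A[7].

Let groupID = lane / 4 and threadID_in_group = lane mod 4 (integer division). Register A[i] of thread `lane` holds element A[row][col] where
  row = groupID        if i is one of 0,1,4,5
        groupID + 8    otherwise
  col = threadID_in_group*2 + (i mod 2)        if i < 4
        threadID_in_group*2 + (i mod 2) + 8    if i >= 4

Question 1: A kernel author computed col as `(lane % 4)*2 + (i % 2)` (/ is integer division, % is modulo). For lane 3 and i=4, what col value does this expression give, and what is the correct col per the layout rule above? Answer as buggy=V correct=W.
buggy=6 correct=14

`(lane % 4)*2 + (i % 2)`[3,4]⇒6
lane 3⇒3/4=0, 3 mod 4=3
i=4  r:0+0⇒0  c:2·3+0+8⇒14
col: 6 vs 14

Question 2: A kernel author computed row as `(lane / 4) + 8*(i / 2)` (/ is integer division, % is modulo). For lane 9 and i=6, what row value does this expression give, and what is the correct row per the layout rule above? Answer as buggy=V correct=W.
buggy=26 correct=10

`(lane / 4) + 8*(i / 2)`[9,6]->26
lane 9: g=2 (9/4), t=1 (9%4)
i=6: r=2+8=10, c=1*2+0+8=10
row: 26 vs 10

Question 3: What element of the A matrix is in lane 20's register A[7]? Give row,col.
13,9

lane 20: grp=5 (20/4), tig=0 (20%4)
i=7: r=5+8=13, c=0*2+1+8=9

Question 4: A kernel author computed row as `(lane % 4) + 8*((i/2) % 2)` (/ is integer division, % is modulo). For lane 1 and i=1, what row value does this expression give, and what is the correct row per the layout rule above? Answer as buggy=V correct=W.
`(lane % 4) + 8*((i/2) % 2)`[1,1]->1
L=1->g=1>>2=0, t=1&3=1
[1]->row 0+0=0  col 1·2+1+0=3
row: 1 vs 0

buggy=1 correct=0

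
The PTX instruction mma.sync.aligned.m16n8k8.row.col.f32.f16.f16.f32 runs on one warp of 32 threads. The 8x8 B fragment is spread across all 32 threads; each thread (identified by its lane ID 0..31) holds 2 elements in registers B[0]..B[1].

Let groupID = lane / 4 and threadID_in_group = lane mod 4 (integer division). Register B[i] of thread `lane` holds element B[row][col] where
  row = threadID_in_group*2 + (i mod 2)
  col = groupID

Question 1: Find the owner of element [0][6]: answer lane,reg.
24,0

c:6=>grp=6  r:0=>tig=0,lo=0
L=6*4+0=24  i=0=0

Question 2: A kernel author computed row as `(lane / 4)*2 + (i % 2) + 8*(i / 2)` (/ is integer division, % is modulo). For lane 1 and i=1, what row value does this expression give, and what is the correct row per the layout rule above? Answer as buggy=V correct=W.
buggy=1 correct=3

`(lane / 4)*2 + (i % 2) + 8*(i / 2)`[1,1]=>1
lane 1: grp=0 (1/4), tig=1 (1%4)
i=1: r=1*2+1=3, c=grp=0
row: 1 vs 3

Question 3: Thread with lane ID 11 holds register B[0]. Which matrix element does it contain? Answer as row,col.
11: grp=2,tig=3
[0] (3*2+0,2) = (6,2)

6,2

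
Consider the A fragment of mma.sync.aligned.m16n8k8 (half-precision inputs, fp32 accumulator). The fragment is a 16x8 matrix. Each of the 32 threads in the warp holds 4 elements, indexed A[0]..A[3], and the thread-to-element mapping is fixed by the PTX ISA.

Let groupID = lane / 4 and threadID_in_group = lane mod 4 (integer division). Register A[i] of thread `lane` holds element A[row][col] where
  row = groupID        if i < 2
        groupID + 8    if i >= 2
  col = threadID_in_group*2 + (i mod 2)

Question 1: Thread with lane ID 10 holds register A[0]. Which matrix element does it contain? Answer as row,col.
2,4

lane 10->10/4=2, 10 mod 4=2
i=0  r:2+0->2  c:2·2+0->4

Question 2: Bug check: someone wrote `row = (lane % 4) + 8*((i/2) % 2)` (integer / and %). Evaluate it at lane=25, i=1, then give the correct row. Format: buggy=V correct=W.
`(lane % 4) + 8*((i/2) % 2)`[25,1]->1
lane 25->25/4=6, 25 mod 4=1
i=1  r:6+0->6  c:2·1+1->3
row: 1 vs 6

buggy=1 correct=6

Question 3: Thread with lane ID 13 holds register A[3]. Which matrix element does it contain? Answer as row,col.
11,3

L=13=>grp=13>>2=3, tig=13&3=1
[3]=>row 3+8=11  col 1·2+1=3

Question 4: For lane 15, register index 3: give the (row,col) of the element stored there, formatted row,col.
L=15⇒gr=15>>2=3, th=15&3=3
[3]⇒row 3+8=11  col 3·2+1=7

11,7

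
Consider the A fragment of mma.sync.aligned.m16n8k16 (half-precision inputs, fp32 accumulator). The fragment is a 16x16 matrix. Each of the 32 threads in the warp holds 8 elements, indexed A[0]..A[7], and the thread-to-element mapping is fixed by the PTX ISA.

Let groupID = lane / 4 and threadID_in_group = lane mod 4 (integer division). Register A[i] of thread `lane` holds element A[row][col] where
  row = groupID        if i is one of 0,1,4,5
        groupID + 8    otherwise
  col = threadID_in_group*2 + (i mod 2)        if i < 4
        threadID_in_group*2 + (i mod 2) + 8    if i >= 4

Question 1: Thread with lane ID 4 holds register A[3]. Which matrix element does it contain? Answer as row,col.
4: grp=1,tig=0
[3] (1+8,0*2+1+0) = (9,1)

9,1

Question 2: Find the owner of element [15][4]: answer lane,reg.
r=15⇒gr=7,Rb=1  c=4⇒Cb=0,th=2,odd=0
L=7*4+2=30  i=0*4+1*2+0=2

30,2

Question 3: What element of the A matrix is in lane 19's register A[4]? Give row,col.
19: g=4,t=3
[4] (4+0,3*2+0+8) = (4,14)

4,14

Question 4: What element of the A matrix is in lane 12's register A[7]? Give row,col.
L=12=>grp=12>>2=3, tig=12&3=0
[7]=>row 3+8=11  col 0·2+1+8=9

11,9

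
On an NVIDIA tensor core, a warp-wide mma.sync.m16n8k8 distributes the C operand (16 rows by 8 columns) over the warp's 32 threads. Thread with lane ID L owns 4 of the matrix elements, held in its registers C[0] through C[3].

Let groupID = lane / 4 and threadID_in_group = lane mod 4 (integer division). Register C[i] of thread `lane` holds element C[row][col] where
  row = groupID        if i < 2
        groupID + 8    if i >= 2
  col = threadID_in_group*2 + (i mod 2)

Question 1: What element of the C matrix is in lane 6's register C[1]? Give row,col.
L=6⇒gr=6>>2=1, th=6&3=2
[1]⇒row 1+0=1  col 2·2+1=5

1,5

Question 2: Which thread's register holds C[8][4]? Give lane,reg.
2,2

r=8->g=0,rb=1  c=4->t=2,b0=0
L=0*4+2=2  i=1*2+0=2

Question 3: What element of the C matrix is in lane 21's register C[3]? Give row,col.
lane 21->21/4=5, 21 mod 4=1
i=3  r:5+8->13  c:2·1+1->3

13,3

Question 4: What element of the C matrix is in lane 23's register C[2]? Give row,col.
13,6

L=23⇒gr=23>>2=5, th=23&3=3
[2]⇒row 5+8=13  col 3·2+0=6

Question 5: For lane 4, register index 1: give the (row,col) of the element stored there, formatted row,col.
1,1

L=4->gid=4>>2=1, tid=4&3=0
[1]->row 1+0=1  col 0·2+1=1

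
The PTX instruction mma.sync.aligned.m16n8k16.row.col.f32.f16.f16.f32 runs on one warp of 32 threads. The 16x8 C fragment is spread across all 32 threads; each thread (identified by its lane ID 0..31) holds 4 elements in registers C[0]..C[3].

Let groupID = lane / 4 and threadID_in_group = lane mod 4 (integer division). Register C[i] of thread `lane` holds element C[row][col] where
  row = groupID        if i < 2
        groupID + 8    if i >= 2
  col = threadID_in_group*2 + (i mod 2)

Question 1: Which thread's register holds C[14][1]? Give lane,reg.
24,3

r:14=>grp=6,rB=1  c:1=>tig=0,lo=1
L=6*4+0=24  i=1*2+1=3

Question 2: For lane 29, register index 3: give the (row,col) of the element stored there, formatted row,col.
lane 29: g=7 (29/4), t=1 (29%4)
i=3: r=7+8=15, c=1*2+1=3

15,3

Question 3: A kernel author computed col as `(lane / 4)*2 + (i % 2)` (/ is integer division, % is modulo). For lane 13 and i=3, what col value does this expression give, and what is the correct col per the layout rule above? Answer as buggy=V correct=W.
`(lane / 4)*2 + (i % 2)`[13,3]->7
lane 13->13/4=3, 13 mod 4=1
i=3  r:3+8->11  c:2·1+1->3
col: 7 vs 3

buggy=7 correct=3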